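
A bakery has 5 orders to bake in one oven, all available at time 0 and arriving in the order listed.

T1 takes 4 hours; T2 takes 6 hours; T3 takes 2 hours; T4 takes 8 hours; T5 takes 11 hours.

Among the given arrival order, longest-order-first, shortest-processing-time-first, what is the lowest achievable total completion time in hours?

FIFO (arrival order): T1 T2 T3 T4 T5.
T1: 0→4
T2: 4→10
T3: 10→12
T4: 12→20
T5: 20→31
Sum = 4+10+12+20+31 = 77.
LPT (decreasing processing time): T5 T4 T2 T1 T3.
T5: 0→11
T4: 11→19
T2: 19→25
T1: 25→29
T3: 29→31
Sum = 11+19+25+29+31 = 115.
SPT (increasing processing time): T3 T1 T2 T4 T5.
T3: 0→2
T1: 2→6
T2: 6→12
T4: 12→20
T5: 20→31
Sum = 2+6+12+20+31 = 71.
FIFO 77, LPT 115, SPT 71 → minimum 71.

71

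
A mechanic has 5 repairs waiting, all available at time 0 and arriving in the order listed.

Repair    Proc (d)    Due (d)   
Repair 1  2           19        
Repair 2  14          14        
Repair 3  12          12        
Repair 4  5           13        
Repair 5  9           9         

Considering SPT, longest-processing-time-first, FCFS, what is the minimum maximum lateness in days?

27

SPT (increasing processing time): Repair 1 Repair 4 Repair 5 Repair 3 Repair 2.
Repair 1: 0→2, due 19, lateness -17
Repair 4: 2→7, due 13, lateness -6
Repair 5: 7→16, due 9, lateness 7
Repair 3: 16→28, due 12, lateness 16
Repair 2: 28→42, due 14, lateness 28
Maximum = 28.
LPT (decreasing processing time): Repair 2 Repair 3 Repair 5 Repair 4 Repair 1.
Repair 2: 0→14, due 14, lateness 0
Repair 3: 14→26, due 12, lateness 14
Repair 5: 26→35, due 9, lateness 26
Repair 4: 35→40, due 13, lateness 27
Repair 1: 40→42, due 19, lateness 23
Maximum = 27.
FIFO (arrival order): Repair 1 Repair 2 Repair 3 Repair 4 Repair 5.
Repair 1: 0→2, due 19, lateness -17
Repair 2: 2→16, due 14, lateness 2
Repair 3: 16→28, due 12, lateness 16
Repair 4: 28→33, due 13, lateness 20
Repair 5: 33→42, due 9, lateness 33
Maximum = 33.
SPT 28, LPT 27, FIFO 33 → minimum 27.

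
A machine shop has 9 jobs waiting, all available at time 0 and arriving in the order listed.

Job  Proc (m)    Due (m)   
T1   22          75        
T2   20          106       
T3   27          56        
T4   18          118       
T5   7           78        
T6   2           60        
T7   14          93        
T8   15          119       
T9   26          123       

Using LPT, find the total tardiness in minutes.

220

LPT (decreasing processing time): T3 T9 T1 T2 T4 T8 T7 T5 T6.
T3: 0→27, due 56, tardiness 0
T9: 27→53, due 123, tardiness 0
T1: 53→75, due 75, tardiness 0
T2: 75→95, due 106, tardiness 0
T4: 95→113, due 118, tardiness 0
T8: 113→128, due 119, tardiness 9
T7: 128→142, due 93, tardiness 49
T5: 142→149, due 78, tardiness 71
T6: 149→151, due 60, tardiness 91
Sum = 0+0+0+0+0+9+49+71+91 = 220.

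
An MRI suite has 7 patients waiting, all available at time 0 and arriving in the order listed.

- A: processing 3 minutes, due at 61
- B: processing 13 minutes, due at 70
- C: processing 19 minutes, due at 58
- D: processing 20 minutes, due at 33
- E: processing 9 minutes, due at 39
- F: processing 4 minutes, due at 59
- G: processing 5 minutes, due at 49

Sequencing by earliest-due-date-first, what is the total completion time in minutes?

326

EDD (increasing due date): D E G C F A B.
D: 0→20
E: 20→29
G: 29→34
C: 34→53
F: 53→57
A: 57→60
B: 60→73
Sum = 20+29+34+53+57+60+73 = 326.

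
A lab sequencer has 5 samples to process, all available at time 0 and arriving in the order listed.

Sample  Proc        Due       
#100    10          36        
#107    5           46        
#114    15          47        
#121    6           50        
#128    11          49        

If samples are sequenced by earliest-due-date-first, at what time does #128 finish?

41

EDD (increasing due date): #100 #107 #114 #128 #121.
#100: 0→10
#107: 10→15
#114: 15→30
#128: 30→41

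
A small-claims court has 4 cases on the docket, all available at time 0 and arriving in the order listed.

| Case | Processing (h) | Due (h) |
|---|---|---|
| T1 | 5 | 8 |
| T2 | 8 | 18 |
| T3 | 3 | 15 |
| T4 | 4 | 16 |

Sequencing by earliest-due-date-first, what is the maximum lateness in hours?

2

EDD (increasing due date): T1 T3 T4 T2.
T1: 0→5, due 8, lateness -3
T3: 5→8, due 15, lateness -7
T4: 8→12, due 16, lateness -4
T2: 12→20, due 18, lateness 2
Maximum = 2.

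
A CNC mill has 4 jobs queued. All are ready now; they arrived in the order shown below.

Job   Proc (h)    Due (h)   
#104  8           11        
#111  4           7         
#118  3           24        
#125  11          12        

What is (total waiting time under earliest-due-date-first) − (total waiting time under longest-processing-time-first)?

-14

EDD (increasing due date): #111 #104 #125 #118.
#111: waits 0, runs 0→4
#104: waits 4, runs 4→12
#125: waits 12, runs 12→23
#118: waits 23, runs 23→26
Sum = 0+4+12+23 = 39.
LPT (decreasing processing time): #125 #104 #111 #118.
#125: waits 0, runs 0→11
#104: waits 11, runs 11→19
#111: waits 19, runs 19→23
#118: waits 23, runs 23→26
Sum = 0+11+19+23 = 53.
Difference = 39 − 53 = -14.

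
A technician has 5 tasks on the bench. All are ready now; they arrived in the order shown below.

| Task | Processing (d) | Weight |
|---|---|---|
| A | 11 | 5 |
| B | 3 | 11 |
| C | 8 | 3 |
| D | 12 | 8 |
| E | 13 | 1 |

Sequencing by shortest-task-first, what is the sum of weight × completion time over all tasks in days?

495

SPT (increasing processing time): B C A D E.
B: finishes 3, weight 11, w·C = 33
C: finishes 11, weight 3, w·C = 33
A: finishes 22, weight 5, w·C = 110
D: finishes 34, weight 8, w·C = 272
E: finishes 47, weight 1, w·C = 47
Sum = 33+33+110+272+47 = 495.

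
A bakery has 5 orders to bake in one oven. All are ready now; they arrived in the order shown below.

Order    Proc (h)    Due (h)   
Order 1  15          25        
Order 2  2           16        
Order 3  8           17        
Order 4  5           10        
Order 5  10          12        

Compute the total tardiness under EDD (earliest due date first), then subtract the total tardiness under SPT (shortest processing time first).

-1

EDD (increasing due date): Order 4 Order 5 Order 2 Order 3 Order 1.
Order 4: 0→5, due 10, tardiness 0
Order 5: 5→15, due 12, tardiness 3
Order 2: 15→17, due 16, tardiness 1
Order 3: 17→25, due 17, tardiness 8
Order 1: 25→40, due 25, tardiness 15
Sum = 0+3+1+8+15 = 27.
SPT (increasing processing time): Order 2 Order 4 Order 3 Order 5 Order 1.
Order 2: 0→2, due 16, tardiness 0
Order 4: 2→7, due 10, tardiness 0
Order 3: 7→15, due 17, tardiness 0
Order 5: 15→25, due 12, tardiness 13
Order 1: 25→40, due 25, tardiness 15
Sum = 0+0+0+13+15 = 28.
Difference = 27 − 28 = -1.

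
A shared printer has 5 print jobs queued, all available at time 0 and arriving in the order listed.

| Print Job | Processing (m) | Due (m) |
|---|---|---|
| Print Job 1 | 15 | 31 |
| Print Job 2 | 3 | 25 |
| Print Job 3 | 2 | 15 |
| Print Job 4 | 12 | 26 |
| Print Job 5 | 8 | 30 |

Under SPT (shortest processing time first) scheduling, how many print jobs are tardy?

1

SPT (increasing processing time): Print Job 3 Print Job 2 Print Job 5 Print Job 4 Print Job 1.
Print Job 3: 0→2, due 15, tardiness 0
Print Job 2: 2→5, due 25, tardiness 0
Print Job 5: 5→13, due 30, tardiness 0
Print Job 4: 13→25, due 26, tardiness 0
Print Job 1: 25→40, due 31, tardiness 9
Late print jobs: 1.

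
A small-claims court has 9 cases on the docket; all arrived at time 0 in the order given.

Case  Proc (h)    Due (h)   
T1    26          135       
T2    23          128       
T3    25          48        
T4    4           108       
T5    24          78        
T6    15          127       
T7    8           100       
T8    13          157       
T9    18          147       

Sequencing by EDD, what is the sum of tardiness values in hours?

EDD (increasing due date): T3 T5 T7 T4 T6 T2 T1 T9 T8.
T3: 0→25, due 48, tardiness 0
T5: 25→49, due 78, tardiness 0
T7: 49→57, due 100, tardiness 0
T4: 57→61, due 108, tardiness 0
T6: 61→76, due 127, tardiness 0
T2: 76→99, due 128, tardiness 0
T1: 99→125, due 135, tardiness 0
T9: 125→143, due 147, tardiness 0
T8: 143→156, due 157, tardiness 0
Sum = 0+0+0+0+0+0+0+0+0 = 0.

0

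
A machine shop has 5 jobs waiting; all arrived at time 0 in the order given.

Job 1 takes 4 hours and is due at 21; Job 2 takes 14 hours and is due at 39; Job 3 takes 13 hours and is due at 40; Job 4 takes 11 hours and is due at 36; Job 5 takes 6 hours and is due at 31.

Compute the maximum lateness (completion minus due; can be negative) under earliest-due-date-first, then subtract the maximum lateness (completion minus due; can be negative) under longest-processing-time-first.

EDD (increasing due date): Job 1 Job 5 Job 4 Job 2 Job 3.
Job 1: 0→4, due 21, lateness -17
Job 5: 4→10, due 31, lateness -21
Job 4: 10→21, due 36, lateness -15
Job 2: 21→35, due 39, lateness -4
Job 3: 35→48, due 40, lateness 8
Maximum = 8.
LPT (decreasing processing time): Job 2 Job 3 Job 4 Job 5 Job 1.
Job 2: 0→14, due 39, lateness -25
Job 3: 14→27, due 40, lateness -13
Job 4: 27→38, due 36, lateness 2
Job 5: 38→44, due 31, lateness 13
Job 1: 44→48, due 21, lateness 27
Maximum = 27.
Difference = 8 − 27 = -19.

-19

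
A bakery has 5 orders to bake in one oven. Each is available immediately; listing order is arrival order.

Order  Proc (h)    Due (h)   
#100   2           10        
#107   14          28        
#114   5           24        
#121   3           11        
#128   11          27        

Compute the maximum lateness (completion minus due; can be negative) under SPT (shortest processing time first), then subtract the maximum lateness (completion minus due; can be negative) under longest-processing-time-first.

-18

SPT (increasing processing time): #100 #121 #114 #128 #107.
#100: 0→2, due 10, lateness -8
#121: 2→5, due 11, lateness -6
#114: 5→10, due 24, lateness -14
#128: 10→21, due 27, lateness -6
#107: 21→35, due 28, lateness 7
Maximum = 7.
LPT (decreasing processing time): #107 #128 #114 #121 #100.
#107: 0→14, due 28, lateness -14
#128: 14→25, due 27, lateness -2
#114: 25→30, due 24, lateness 6
#121: 30→33, due 11, lateness 22
#100: 33→35, due 10, lateness 25
Maximum = 25.
Difference = 7 − 25 = -18.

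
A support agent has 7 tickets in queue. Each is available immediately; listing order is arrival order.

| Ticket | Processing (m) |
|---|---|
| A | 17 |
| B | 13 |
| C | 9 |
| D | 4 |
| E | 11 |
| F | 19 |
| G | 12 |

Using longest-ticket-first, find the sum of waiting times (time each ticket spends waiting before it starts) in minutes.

LPT (decreasing processing time): F A B G E C D.
F: waits 0, runs 0→19
A: waits 19, runs 19→36
B: waits 36, runs 36→49
G: waits 49, runs 49→61
E: waits 61, runs 61→72
C: waits 72, runs 72→81
D: waits 81, runs 81→85
Sum = 0+19+36+49+61+72+81 = 318.

318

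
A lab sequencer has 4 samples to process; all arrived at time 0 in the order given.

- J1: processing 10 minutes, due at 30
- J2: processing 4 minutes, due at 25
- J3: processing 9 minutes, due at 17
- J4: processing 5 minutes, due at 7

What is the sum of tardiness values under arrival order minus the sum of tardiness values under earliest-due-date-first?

27

FIFO (arrival order): J1 J2 J3 J4.
J1: 0→10, due 30, tardiness 0
J2: 10→14, due 25, tardiness 0
J3: 14→23, due 17, tardiness 6
J4: 23→28, due 7, tardiness 21
Sum = 0+0+6+21 = 27.
EDD (increasing due date): J4 J3 J2 J1.
J4: 0→5, due 7, tardiness 0
J3: 5→14, due 17, tardiness 0
J2: 14→18, due 25, tardiness 0
J1: 18→28, due 30, tardiness 0
Sum = 0+0+0+0 = 0.
Difference = 27 − 0 = 27.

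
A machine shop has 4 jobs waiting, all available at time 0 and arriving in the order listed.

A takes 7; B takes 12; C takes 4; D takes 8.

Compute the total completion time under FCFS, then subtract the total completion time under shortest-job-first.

FIFO (arrival order): A B C D.
A: 0→7
B: 7→19
C: 19→23
D: 23→31
Sum = 7+19+23+31 = 80.
SPT (increasing processing time): C A D B.
C: 0→4
A: 4→11
D: 11→19
B: 19→31
Sum = 4+11+19+31 = 65.
Difference = 80 − 65 = 15.

15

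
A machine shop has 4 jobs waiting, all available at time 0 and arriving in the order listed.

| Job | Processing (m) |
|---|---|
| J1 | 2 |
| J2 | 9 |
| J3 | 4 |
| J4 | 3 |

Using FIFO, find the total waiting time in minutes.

28

FIFO (arrival order): J1 J2 J3 J4.
J1: waits 0, runs 0→2
J2: waits 2, runs 2→11
J3: waits 11, runs 11→15
J4: waits 15, runs 15→18
Sum = 0+2+11+15 = 28.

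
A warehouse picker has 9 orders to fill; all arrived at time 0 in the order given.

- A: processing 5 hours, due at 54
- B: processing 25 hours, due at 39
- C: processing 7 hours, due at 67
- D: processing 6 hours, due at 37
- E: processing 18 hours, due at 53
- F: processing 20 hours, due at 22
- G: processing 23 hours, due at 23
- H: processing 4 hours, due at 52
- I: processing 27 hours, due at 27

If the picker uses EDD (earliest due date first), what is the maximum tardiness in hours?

EDD (increasing due date): F G I D B H E A C.
F: 0→20, due 22, tardiness 0
G: 20→43, due 23, tardiness 20
I: 43→70, due 27, tardiness 43
D: 70→76, due 37, tardiness 39
B: 76→101, due 39, tardiness 62
H: 101→105, due 52, tardiness 53
E: 105→123, due 53, tardiness 70
A: 123→128, due 54, tardiness 74
C: 128→135, due 67, tardiness 68
Maximum = 74.

74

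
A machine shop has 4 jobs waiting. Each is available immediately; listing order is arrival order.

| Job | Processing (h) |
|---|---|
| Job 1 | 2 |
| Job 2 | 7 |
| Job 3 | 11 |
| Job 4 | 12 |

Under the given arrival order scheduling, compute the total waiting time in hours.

FIFO (arrival order): Job 1 Job 2 Job 3 Job 4.
Job 1: waits 0, runs 0→2
Job 2: waits 2, runs 2→9
Job 3: waits 9, runs 9→20
Job 4: waits 20, runs 20→32
Sum = 0+2+9+20 = 31.

31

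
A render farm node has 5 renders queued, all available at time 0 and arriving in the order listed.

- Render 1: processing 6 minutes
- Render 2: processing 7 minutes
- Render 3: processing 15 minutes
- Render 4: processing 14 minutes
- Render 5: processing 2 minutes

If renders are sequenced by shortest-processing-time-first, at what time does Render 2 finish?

SPT (increasing processing time): Render 5 Render 1 Render 2 Render 4 Render 3.
Render 5: 0→2
Render 1: 2→8
Render 2: 8→15

15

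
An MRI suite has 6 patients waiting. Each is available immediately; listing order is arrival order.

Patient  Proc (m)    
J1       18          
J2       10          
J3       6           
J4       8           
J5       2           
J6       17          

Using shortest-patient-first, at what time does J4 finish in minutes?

16

SPT (increasing processing time): J5 J3 J4 J2 J6 J1.
J5: 0→2
J3: 2→8
J4: 8→16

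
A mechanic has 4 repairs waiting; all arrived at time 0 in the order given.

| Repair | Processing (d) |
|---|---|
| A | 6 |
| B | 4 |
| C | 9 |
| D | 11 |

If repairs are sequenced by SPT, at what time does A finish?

10

SPT (increasing processing time): B A C D.
B: 0→4
A: 4→10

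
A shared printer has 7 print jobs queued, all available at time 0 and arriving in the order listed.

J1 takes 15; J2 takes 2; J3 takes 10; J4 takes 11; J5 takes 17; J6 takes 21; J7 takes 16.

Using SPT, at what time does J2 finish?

SPT (increasing processing time): J2 J3 J4 J1 J7 J5 J6.
J2: 0→2

2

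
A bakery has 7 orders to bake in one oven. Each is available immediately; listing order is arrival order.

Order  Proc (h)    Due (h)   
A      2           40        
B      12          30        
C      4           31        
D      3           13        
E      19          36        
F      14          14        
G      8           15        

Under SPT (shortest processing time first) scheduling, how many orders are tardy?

3

SPT (increasing processing time): A D C G B F E.
A: 0→2, due 40, tardiness 0
D: 2→5, due 13, tardiness 0
C: 5→9, due 31, tardiness 0
G: 9→17, due 15, tardiness 2
B: 17→29, due 30, tardiness 0
F: 29→43, due 14, tardiness 29
E: 43→62, due 36, tardiness 26
Late orders: 3.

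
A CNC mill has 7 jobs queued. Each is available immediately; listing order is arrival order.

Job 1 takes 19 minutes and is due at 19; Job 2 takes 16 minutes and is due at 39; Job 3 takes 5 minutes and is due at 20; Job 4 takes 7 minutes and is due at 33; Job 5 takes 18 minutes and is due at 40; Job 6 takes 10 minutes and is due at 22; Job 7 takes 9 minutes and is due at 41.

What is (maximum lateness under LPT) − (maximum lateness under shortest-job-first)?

-1

LPT (decreasing processing time): Job 1 Job 5 Job 2 Job 6 Job 7 Job 4 Job 3.
Job 1: 0→19, due 19, lateness 0
Job 5: 19→37, due 40, lateness -3
Job 2: 37→53, due 39, lateness 14
Job 6: 53→63, due 22, lateness 41
Job 7: 63→72, due 41, lateness 31
Job 4: 72→79, due 33, lateness 46
Job 3: 79→84, due 20, lateness 64
Maximum = 64.
SPT (increasing processing time): Job 3 Job 4 Job 7 Job 6 Job 2 Job 5 Job 1.
Job 3: 0→5, due 20, lateness -15
Job 4: 5→12, due 33, lateness -21
Job 7: 12→21, due 41, lateness -20
Job 6: 21→31, due 22, lateness 9
Job 2: 31→47, due 39, lateness 8
Job 5: 47→65, due 40, lateness 25
Job 1: 65→84, due 19, lateness 65
Maximum = 65.
Difference = 64 − 65 = -1.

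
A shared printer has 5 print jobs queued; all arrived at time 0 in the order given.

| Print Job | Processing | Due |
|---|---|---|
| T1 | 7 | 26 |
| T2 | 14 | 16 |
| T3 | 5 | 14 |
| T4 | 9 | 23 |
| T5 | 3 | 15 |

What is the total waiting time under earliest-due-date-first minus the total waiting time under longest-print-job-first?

-36

EDD (increasing due date): T3 T5 T2 T4 T1.
T3: waits 0, runs 0→5
T5: waits 5, runs 5→8
T2: waits 8, runs 8→22
T4: waits 22, runs 22→31
T1: waits 31, runs 31→38
Sum = 0+5+8+22+31 = 66.
LPT (decreasing processing time): T2 T4 T1 T3 T5.
T2: waits 0, runs 0→14
T4: waits 14, runs 14→23
T1: waits 23, runs 23→30
T3: waits 30, runs 30→35
T5: waits 35, runs 35→38
Sum = 0+14+23+30+35 = 102.
Difference = 66 − 102 = -36.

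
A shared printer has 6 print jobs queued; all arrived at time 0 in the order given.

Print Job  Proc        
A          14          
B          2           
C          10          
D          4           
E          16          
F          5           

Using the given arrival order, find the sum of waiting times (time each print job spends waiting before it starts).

132

FIFO (arrival order): A B C D E F.
A: waits 0, runs 0→14
B: waits 14, runs 14→16
C: waits 16, runs 16→26
D: waits 26, runs 26→30
E: waits 30, runs 30→46
F: waits 46, runs 46→51
Sum = 0+14+16+26+30+46 = 132.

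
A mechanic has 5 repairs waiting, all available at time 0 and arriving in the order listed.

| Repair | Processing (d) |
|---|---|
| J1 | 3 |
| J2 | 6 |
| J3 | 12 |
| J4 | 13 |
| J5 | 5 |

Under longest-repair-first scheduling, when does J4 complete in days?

LPT (decreasing processing time): J4 J3 J2 J5 J1.
J4: 0→13

13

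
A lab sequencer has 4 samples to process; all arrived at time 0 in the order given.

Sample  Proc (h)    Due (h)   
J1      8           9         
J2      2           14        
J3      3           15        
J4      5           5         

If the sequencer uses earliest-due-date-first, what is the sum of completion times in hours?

EDD (increasing due date): J4 J1 J2 J3.
J4: 0→5
J1: 5→13
J2: 13→15
J3: 15→18
Sum = 5+13+15+18 = 51.

51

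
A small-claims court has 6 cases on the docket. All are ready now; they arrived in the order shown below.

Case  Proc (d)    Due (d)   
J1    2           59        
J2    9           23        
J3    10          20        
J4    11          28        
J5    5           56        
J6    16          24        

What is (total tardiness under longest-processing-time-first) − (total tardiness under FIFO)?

LPT (decreasing processing time): J6 J4 J3 J2 J5 J1.
J6: 0→16, due 24, tardiness 0
J4: 16→27, due 28, tardiness 0
J3: 27→37, due 20, tardiness 17
J2: 37→46, due 23, tardiness 23
J5: 46→51, due 56, tardiness 0
J1: 51→53, due 59, tardiness 0
Sum = 0+0+17+23+0+0 = 40.
FIFO (arrival order): J1 J2 J3 J4 J5 J6.
J1: 0→2, due 59, tardiness 0
J2: 2→11, due 23, tardiness 0
J3: 11→21, due 20, tardiness 1
J4: 21→32, due 28, tardiness 4
J5: 32→37, due 56, tardiness 0
J6: 37→53, due 24, tardiness 29
Sum = 0+0+1+4+0+29 = 34.
Difference = 40 − 34 = 6.

6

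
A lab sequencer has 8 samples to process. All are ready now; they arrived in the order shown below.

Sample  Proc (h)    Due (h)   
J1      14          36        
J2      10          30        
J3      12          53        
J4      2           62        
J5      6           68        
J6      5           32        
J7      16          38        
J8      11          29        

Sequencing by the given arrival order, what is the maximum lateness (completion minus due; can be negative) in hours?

FIFO (arrival order): J1 J2 J3 J4 J5 J6 J7 J8.
J1: 0→14, due 36, lateness -22
J2: 14→24, due 30, lateness -6
J3: 24→36, due 53, lateness -17
J4: 36→38, due 62, lateness -24
J5: 38→44, due 68, lateness -24
J6: 44→49, due 32, lateness 17
J7: 49→65, due 38, lateness 27
J8: 65→76, due 29, lateness 47
Maximum = 47.

47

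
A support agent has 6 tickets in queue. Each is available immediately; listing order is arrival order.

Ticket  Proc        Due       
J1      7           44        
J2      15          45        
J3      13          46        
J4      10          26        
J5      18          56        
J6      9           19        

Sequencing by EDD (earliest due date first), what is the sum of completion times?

EDD (increasing due date): J6 J4 J1 J2 J3 J5.
J6: 0→9
J4: 9→19
J1: 19→26
J2: 26→41
J3: 41→54
J5: 54→72
Sum = 9+19+26+41+54+72 = 221.

221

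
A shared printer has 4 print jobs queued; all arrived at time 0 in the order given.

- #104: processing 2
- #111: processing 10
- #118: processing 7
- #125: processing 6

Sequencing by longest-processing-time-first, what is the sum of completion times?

LPT (decreasing processing time): #111 #118 #125 #104.
#111: 0→10
#118: 10→17
#125: 17→23
#104: 23→25
Sum = 10+17+23+25 = 75.

75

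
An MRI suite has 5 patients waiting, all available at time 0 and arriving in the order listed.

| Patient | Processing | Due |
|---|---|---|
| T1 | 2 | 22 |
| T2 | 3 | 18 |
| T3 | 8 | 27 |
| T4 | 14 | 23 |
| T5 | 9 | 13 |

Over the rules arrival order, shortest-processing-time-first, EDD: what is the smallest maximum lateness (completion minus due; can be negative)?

FIFO (arrival order): T1 T2 T3 T4 T5.
T1: 0→2, due 22, lateness -20
T2: 2→5, due 18, lateness -13
T3: 5→13, due 27, lateness -14
T4: 13→27, due 23, lateness 4
T5: 27→36, due 13, lateness 23
Maximum = 23.
SPT (increasing processing time): T1 T2 T3 T5 T4.
T1: 0→2, due 22, lateness -20
T2: 2→5, due 18, lateness -13
T3: 5→13, due 27, lateness -14
T5: 13→22, due 13, lateness 9
T4: 22→36, due 23, lateness 13
Maximum = 13.
EDD (increasing due date): T5 T2 T1 T4 T3.
T5: 0→9, due 13, lateness -4
T2: 9→12, due 18, lateness -6
T1: 12→14, due 22, lateness -8
T4: 14→28, due 23, lateness 5
T3: 28→36, due 27, lateness 9
Maximum = 9.
FIFO 23, SPT 13, EDD 9 → minimum 9.

9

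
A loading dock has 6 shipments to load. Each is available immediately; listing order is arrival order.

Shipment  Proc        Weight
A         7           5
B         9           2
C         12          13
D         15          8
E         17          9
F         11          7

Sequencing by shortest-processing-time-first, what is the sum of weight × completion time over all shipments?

1834

SPT (increasing processing time): A B F C D E.
A: finishes 7, weight 5, w·C = 35
B: finishes 16, weight 2, w·C = 32
F: finishes 27, weight 7, w·C = 189
C: finishes 39, weight 13, w·C = 507
D: finishes 54, weight 8, w·C = 432
E: finishes 71, weight 9, w·C = 639
Sum = 35+32+189+507+432+639 = 1834.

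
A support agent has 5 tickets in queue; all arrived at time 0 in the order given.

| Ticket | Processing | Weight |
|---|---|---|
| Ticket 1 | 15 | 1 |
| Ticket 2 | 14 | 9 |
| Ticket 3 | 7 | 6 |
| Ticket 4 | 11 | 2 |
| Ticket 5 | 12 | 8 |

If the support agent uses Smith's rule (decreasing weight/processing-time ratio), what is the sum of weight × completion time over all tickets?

WSPT (decreasing weight/processing-time ratio): Ticket 3 Ticket 5 Ticket 2 Ticket 4 Ticket 1.
Ticket 3: finishes 7, weight 6, w·C = 42
Ticket 5: finishes 19, weight 8, w·C = 152
Ticket 2: finishes 33, weight 9, w·C = 297
Ticket 4: finishes 44, weight 2, w·C = 88
Ticket 1: finishes 59, weight 1, w·C = 59
Sum = 42+152+297+88+59 = 638.

638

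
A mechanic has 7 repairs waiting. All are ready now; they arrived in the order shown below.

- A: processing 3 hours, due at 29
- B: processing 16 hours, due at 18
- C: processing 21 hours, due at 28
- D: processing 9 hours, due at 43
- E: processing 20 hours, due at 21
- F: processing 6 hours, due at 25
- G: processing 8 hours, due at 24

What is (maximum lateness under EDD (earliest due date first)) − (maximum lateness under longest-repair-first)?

EDD (increasing due date): B E G F C A D.
B: 0→16, due 18, lateness -2
E: 16→36, due 21, lateness 15
G: 36→44, due 24, lateness 20
F: 44→50, due 25, lateness 25
C: 50→71, due 28, lateness 43
A: 71→74, due 29, lateness 45
D: 74→83, due 43, lateness 40
Maximum = 45.
LPT (decreasing processing time): C E B D G F A.
C: 0→21, due 28, lateness -7
E: 21→41, due 21, lateness 20
B: 41→57, due 18, lateness 39
D: 57→66, due 43, lateness 23
G: 66→74, due 24, lateness 50
F: 74→80, due 25, lateness 55
A: 80→83, due 29, lateness 54
Maximum = 55.
Difference = 45 − 55 = -10.

-10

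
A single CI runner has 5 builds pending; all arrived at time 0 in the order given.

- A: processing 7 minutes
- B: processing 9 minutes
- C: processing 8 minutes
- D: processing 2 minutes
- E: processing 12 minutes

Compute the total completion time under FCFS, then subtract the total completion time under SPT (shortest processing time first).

FIFO (arrival order): A B C D E.
A: 0→7
B: 7→16
C: 16→24
D: 24→26
E: 26→38
Sum = 7+16+24+26+38 = 111.
SPT (increasing processing time): D A C B E.
D: 0→2
A: 2→9
C: 9→17
B: 17→26
E: 26→38
Sum = 2+9+17+26+38 = 92.
Difference = 111 − 92 = 19.

19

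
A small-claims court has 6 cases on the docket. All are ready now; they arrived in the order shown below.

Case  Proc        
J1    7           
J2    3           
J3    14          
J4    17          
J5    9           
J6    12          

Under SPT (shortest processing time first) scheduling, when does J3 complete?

45

SPT (increasing processing time): J2 J1 J5 J6 J3 J4.
J2: 0→3
J1: 3→10
J5: 10→19
J6: 19→31
J3: 31→45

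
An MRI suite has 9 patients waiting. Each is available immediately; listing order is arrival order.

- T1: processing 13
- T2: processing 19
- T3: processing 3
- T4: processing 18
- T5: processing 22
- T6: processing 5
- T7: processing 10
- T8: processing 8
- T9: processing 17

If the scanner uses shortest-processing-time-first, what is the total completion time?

SPT (increasing processing time): T3 T6 T8 T7 T1 T9 T4 T2 T5.
T3: 0→3
T6: 3→8
T8: 8→16
T7: 16→26
T1: 26→39
T9: 39→56
T4: 56→74
T2: 74→93
T5: 93→115
Sum = 3+8+16+26+39+56+74+93+115 = 430.

430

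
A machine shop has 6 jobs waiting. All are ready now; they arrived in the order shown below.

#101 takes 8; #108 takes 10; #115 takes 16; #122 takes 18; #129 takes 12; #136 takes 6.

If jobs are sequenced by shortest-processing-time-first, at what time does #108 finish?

24

SPT (increasing processing time): #136 #101 #108 #129 #115 #122.
#136: 0→6
#101: 6→14
#108: 14→24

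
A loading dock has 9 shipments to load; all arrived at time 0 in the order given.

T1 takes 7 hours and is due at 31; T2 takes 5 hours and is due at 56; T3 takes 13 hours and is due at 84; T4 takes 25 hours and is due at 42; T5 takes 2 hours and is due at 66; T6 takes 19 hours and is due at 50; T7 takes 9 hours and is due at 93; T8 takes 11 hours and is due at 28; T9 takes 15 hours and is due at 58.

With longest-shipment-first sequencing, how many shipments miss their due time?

5

LPT (decreasing processing time): T4 T6 T9 T3 T8 T7 T1 T2 T5.
T4: 0→25, due 42, tardiness 0
T6: 25→44, due 50, tardiness 0
T9: 44→59, due 58, tardiness 1
T3: 59→72, due 84, tardiness 0
T8: 72→83, due 28, tardiness 55
T7: 83→92, due 93, tardiness 0
T1: 92→99, due 31, tardiness 68
T2: 99→104, due 56, tardiness 48
T5: 104→106, due 66, tardiness 40
Late shipments: 5.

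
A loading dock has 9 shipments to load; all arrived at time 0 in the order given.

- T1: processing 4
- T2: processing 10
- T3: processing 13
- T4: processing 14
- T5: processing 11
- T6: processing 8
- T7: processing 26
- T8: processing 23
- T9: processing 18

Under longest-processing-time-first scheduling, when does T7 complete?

26

LPT (decreasing processing time): T7 T8 T9 T4 T3 T5 T2 T6 T1.
T7: 0→26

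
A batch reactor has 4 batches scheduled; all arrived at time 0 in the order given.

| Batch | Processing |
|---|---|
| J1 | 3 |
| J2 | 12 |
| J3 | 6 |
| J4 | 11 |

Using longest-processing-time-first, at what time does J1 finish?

LPT (decreasing processing time): J2 J4 J3 J1.
J2: 0→12
J4: 12→23
J3: 23→29
J1: 29→32

32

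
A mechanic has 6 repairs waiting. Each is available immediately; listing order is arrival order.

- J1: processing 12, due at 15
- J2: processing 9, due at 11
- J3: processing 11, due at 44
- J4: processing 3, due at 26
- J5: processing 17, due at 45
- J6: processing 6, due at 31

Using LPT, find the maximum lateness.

LPT (decreasing processing time): J5 J1 J3 J2 J6 J4.
J5: 0→17, due 45, lateness -28
J1: 17→29, due 15, lateness 14
J3: 29→40, due 44, lateness -4
J2: 40→49, due 11, lateness 38
J6: 49→55, due 31, lateness 24
J4: 55→58, due 26, lateness 32
Maximum = 38.

38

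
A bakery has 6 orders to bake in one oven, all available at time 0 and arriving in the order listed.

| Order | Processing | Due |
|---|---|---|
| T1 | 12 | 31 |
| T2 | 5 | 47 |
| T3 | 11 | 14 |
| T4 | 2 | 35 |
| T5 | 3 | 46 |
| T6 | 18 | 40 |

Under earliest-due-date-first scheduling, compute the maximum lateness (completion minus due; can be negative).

4

EDD (increasing due date): T3 T1 T4 T6 T5 T2.
T3: 0→11, due 14, lateness -3
T1: 11→23, due 31, lateness -8
T4: 23→25, due 35, lateness -10
T6: 25→43, due 40, lateness 3
T5: 43→46, due 46, lateness 0
T2: 46→51, due 47, lateness 4
Maximum = 4.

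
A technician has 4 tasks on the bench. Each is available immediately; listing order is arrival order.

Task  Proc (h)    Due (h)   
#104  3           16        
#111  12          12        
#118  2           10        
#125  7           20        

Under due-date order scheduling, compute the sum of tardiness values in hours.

7

EDD (increasing due date): #118 #111 #104 #125.
#118: 0→2, due 10, tardiness 0
#111: 2→14, due 12, tardiness 2
#104: 14→17, due 16, tardiness 1
#125: 17→24, due 20, tardiness 4
Sum = 0+2+1+4 = 7.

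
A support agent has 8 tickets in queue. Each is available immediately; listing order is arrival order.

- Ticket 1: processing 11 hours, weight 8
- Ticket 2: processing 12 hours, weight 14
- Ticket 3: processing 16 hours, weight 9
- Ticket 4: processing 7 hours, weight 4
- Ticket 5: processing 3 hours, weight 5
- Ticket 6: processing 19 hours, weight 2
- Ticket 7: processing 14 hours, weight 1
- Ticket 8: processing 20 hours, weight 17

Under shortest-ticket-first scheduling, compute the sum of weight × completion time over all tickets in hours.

3197

SPT (increasing processing time): Ticket 5 Ticket 4 Ticket 1 Ticket 2 Ticket 7 Ticket 3 Ticket 6 Ticket 8.
Ticket 5: finishes 3, weight 5, w·C = 15
Ticket 4: finishes 10, weight 4, w·C = 40
Ticket 1: finishes 21, weight 8, w·C = 168
Ticket 2: finishes 33, weight 14, w·C = 462
Ticket 7: finishes 47, weight 1, w·C = 47
Ticket 3: finishes 63, weight 9, w·C = 567
Ticket 6: finishes 82, weight 2, w·C = 164
Ticket 8: finishes 102, weight 17, w·C = 1734
Sum = 15+40+168+462+47+567+164+1734 = 3197.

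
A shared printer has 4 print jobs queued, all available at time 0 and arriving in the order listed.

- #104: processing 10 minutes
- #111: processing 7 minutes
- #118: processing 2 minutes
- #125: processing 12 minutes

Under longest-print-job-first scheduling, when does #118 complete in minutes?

LPT (decreasing processing time): #125 #104 #111 #118.
#125: 0→12
#104: 12→22
#111: 22→29
#118: 29→31

31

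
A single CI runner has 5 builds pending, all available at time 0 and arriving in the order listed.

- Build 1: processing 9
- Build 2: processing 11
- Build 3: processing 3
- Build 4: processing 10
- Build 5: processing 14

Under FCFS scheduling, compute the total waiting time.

FIFO (arrival order): Build 1 Build 2 Build 3 Build 4 Build 5.
Build 1: waits 0, runs 0→9
Build 2: waits 9, runs 9→20
Build 3: waits 20, runs 20→23
Build 4: waits 23, runs 23→33
Build 5: waits 33, runs 33→47
Sum = 0+9+20+23+33 = 85.

85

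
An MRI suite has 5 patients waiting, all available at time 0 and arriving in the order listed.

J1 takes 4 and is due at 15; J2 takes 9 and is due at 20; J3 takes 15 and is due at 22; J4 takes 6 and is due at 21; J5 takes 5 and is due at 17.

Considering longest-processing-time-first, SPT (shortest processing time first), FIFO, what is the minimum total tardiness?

LPT (decreasing processing time): J3 J2 J4 J5 J1.
J3: 0→15, due 22, tardiness 0
J2: 15→24, due 20, tardiness 4
J4: 24→30, due 21, tardiness 9
J5: 30→35, due 17, tardiness 18
J1: 35→39, due 15, tardiness 24
Sum = 0+4+9+18+24 = 55.
SPT (increasing processing time): J1 J5 J4 J2 J3.
J1: 0→4, due 15, tardiness 0
J5: 4→9, due 17, tardiness 0
J4: 9→15, due 21, tardiness 0
J2: 15→24, due 20, tardiness 4
J3: 24→39, due 22, tardiness 17
Sum = 0+0+0+4+17 = 21.
FIFO (arrival order): J1 J2 J3 J4 J5.
J1: 0→4, due 15, tardiness 0
J2: 4→13, due 20, tardiness 0
J3: 13→28, due 22, tardiness 6
J4: 28→34, due 21, tardiness 13
J5: 34→39, due 17, tardiness 22
Sum = 0+0+6+13+22 = 41.
LPT 55, SPT 21, FIFO 41 → minimum 21.

21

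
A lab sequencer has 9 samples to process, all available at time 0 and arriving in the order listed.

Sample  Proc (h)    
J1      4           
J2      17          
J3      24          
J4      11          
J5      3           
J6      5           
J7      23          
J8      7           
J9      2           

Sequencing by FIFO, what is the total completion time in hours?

526

FIFO (arrival order): J1 J2 J3 J4 J5 J6 J7 J8 J9.
J1: 0→4
J2: 4→21
J3: 21→45
J4: 45→56
J5: 56→59
J6: 59→64
J7: 64→87
J8: 87→94
J9: 94→96
Sum = 4+21+45+56+59+64+87+94+96 = 526.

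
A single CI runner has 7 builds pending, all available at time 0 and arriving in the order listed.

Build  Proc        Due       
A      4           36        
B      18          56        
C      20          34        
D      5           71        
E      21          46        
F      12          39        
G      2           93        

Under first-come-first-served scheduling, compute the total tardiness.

71

FIFO (arrival order): A B C D E F G.
A: 0→4, due 36, tardiness 0
B: 4→22, due 56, tardiness 0
C: 22→42, due 34, tardiness 8
D: 42→47, due 71, tardiness 0
E: 47→68, due 46, tardiness 22
F: 68→80, due 39, tardiness 41
G: 80→82, due 93, tardiness 0
Sum = 0+0+8+0+22+41+0 = 71.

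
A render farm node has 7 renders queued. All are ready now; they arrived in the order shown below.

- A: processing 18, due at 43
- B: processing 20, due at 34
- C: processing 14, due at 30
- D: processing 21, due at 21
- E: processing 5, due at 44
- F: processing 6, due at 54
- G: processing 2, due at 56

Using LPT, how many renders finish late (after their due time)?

6

LPT (decreasing processing time): D B A C F E G.
D: 0→21, due 21, tardiness 0
B: 21→41, due 34, tardiness 7
A: 41→59, due 43, tardiness 16
C: 59→73, due 30, tardiness 43
F: 73→79, due 54, tardiness 25
E: 79→84, due 44, tardiness 40
G: 84→86, due 56, tardiness 30
Late renders: 6.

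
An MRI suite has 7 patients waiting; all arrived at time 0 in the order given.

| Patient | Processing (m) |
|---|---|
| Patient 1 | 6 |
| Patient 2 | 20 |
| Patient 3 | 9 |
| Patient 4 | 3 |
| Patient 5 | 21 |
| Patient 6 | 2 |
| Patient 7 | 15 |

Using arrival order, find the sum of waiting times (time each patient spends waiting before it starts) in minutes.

FIFO (arrival order): Patient 1 Patient 2 Patient 3 Patient 4 Patient 5 Patient 6 Patient 7.
Patient 1: waits 0, runs 0→6
Patient 2: waits 6, runs 6→26
Patient 3: waits 26, runs 26→35
Patient 4: waits 35, runs 35→38
Patient 5: waits 38, runs 38→59
Patient 6: waits 59, runs 59→61
Patient 7: waits 61, runs 61→76
Sum = 0+6+26+35+38+59+61 = 225.

225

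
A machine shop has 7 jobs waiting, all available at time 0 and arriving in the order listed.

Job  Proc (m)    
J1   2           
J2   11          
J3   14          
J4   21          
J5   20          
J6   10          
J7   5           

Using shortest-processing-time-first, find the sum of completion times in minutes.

241

SPT (increasing processing time): J1 J7 J6 J2 J3 J5 J4.
J1: 0→2
J7: 2→7
J6: 7→17
J2: 17→28
J3: 28→42
J5: 42→62
J4: 62→83
Sum = 2+7+17+28+42+62+83 = 241.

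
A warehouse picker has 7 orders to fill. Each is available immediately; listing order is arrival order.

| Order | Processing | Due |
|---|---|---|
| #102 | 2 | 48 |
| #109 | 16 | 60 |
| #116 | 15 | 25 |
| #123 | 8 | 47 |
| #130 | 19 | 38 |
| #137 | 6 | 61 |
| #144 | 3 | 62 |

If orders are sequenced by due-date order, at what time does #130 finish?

EDD (increasing due date): #116 #130 #123 #102 #109 #137 #144.
#116: 0→15
#130: 15→34

34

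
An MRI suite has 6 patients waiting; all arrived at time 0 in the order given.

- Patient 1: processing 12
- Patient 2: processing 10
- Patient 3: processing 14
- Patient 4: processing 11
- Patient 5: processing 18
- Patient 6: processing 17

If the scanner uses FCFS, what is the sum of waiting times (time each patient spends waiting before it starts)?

FIFO (arrival order): Patient 1 Patient 2 Patient 3 Patient 4 Patient 5 Patient 6.
Patient 1: waits 0, runs 0→12
Patient 2: waits 12, runs 12→22
Patient 3: waits 22, runs 22→36
Patient 4: waits 36, runs 36→47
Patient 5: waits 47, runs 47→65
Patient 6: waits 65, runs 65→82
Sum = 0+12+22+36+47+65 = 182.

182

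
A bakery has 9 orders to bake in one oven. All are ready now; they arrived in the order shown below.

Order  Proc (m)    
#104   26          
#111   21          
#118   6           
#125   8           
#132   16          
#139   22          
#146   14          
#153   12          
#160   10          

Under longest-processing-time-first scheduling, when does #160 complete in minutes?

121

LPT (decreasing processing time): #104 #139 #111 #132 #146 #153 #160 #125 #118.
#104: 0→26
#139: 26→48
#111: 48→69
#132: 69→85
#146: 85→99
#153: 99→111
#160: 111→121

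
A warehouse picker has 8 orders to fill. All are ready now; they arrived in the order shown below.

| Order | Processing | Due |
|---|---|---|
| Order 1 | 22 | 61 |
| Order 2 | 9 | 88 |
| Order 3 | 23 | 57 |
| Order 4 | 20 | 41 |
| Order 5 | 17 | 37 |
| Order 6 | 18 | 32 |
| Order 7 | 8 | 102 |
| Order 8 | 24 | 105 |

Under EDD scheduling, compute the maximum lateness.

EDD (increasing due date): Order 6 Order 5 Order 4 Order 3 Order 1 Order 2 Order 7 Order 8.
Order 6: 0→18, due 32, lateness -14
Order 5: 18→35, due 37, lateness -2
Order 4: 35→55, due 41, lateness 14
Order 3: 55→78, due 57, lateness 21
Order 1: 78→100, due 61, lateness 39
Order 2: 100→109, due 88, lateness 21
Order 7: 109→117, due 102, lateness 15
Order 8: 117→141, due 105, lateness 36
Maximum = 39.

39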